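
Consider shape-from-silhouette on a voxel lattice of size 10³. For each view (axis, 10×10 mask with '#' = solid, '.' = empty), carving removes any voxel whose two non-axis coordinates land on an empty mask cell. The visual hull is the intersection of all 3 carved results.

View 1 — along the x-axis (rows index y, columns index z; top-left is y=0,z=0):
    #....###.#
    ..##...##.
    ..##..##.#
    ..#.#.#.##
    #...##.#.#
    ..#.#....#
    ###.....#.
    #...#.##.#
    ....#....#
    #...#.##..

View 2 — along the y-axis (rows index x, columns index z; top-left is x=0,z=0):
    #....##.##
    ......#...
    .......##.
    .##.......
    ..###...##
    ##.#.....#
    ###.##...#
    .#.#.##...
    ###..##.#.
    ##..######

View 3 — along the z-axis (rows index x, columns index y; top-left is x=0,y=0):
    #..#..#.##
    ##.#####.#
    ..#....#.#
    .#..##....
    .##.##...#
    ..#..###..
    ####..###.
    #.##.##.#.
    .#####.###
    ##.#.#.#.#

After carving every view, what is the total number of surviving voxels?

start: 10×10×10 = 1000 voxels
  1. axis=0 (YZ plane), |mask|=42  ⇒  voxels=420
  2. axis=1 (XZ plane), |mask|=43  ⇒  voxels=172
  3. axis=2 (XY plane), |mask|=55  ⇒  voxels=99

|visual hull| = 99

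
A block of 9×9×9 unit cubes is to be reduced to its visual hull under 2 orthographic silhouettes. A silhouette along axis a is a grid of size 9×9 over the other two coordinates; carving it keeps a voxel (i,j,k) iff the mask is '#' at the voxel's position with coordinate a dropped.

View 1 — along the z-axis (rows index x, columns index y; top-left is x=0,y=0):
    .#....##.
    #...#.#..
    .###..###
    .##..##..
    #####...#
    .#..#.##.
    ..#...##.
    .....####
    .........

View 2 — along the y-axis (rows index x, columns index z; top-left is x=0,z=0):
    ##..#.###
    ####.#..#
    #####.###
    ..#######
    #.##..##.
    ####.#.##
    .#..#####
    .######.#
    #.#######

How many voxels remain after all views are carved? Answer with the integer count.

|visual hull| = 216

full grid |V| = 729
carve view 1 (along z, XY-mask fill 33/81): 297 voxels remain
carve view 2 (along y, XZ-mask fill 60/81): 216 voxels remain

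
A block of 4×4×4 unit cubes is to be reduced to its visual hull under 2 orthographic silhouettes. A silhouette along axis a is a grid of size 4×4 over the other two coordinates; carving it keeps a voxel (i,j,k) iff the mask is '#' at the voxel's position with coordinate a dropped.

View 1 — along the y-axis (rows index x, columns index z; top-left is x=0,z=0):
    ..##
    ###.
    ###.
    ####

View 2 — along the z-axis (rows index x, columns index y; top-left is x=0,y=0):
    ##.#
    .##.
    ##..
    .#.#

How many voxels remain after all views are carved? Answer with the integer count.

before carving: 64 voxels (4×4×4)
after view 1 [y-axis, 12 of 16 cells solid] → remaining = 48
after view 2 [z-axis, 9 of 16 cells solid] → remaining = 26

26 voxels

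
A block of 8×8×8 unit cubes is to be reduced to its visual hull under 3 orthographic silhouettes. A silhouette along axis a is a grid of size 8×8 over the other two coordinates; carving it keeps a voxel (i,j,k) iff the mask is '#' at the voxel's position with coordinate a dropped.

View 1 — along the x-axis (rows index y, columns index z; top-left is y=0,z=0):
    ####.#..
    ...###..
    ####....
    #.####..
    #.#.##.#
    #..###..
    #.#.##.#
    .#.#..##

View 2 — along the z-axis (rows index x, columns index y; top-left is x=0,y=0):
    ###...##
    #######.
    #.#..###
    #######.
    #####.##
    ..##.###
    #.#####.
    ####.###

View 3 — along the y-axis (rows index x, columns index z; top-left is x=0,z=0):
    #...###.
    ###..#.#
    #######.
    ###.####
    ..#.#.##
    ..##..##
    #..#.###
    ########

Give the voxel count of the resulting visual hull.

|visual hull| = 146

start: 8×8×8 = 512 voxels
step 1: project along x, AND mask (35/64) → |grid| = 280
step 2: project along z, AND mask (49/64) → |grid| = 216
step 3: project along y, AND mask (44/64) → |grid| = 146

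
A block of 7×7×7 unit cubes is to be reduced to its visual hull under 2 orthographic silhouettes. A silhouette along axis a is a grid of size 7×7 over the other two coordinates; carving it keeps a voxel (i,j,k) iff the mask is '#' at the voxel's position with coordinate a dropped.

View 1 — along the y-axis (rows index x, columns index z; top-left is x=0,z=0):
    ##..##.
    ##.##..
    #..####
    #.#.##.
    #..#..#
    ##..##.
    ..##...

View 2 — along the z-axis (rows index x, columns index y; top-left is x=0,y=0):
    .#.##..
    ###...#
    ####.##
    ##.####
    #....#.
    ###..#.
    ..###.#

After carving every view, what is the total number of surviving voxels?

initial block: 7^3 = 343
step 1: project along y, AND mask (26/49) → |grid| = 182
step 2: project along z, AND mask (29/49) → |grid| = 112

remaining voxels: 112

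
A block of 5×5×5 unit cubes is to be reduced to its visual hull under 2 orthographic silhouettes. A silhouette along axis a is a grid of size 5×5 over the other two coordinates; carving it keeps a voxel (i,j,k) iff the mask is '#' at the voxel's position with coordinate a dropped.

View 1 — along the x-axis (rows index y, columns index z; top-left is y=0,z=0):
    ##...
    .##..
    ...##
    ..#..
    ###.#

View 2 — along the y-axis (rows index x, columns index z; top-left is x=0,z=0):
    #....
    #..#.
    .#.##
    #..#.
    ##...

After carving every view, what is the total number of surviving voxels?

start: 5×5×5 = 125 voxels
after view 1 [x-axis, 11 of 25 cells solid] → remaining = 55
after view 2 [y-axis, 10 of 25 cells solid] → remaining = 19

voxel count = 19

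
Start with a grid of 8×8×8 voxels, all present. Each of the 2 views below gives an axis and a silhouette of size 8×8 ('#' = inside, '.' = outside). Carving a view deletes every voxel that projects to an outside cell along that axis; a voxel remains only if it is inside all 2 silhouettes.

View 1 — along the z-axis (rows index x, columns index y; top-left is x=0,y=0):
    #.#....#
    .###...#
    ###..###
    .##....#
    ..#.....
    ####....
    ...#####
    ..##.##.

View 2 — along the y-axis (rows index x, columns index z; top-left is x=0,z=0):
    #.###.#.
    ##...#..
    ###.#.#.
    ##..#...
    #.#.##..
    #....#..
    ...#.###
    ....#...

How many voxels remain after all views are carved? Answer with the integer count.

before carving: 512 voxels (8×8×8)
[1] z-view keeps 30 columns → grid now 240
[2] y-view keeps 27 columns → grid now 102

remaining voxels: 102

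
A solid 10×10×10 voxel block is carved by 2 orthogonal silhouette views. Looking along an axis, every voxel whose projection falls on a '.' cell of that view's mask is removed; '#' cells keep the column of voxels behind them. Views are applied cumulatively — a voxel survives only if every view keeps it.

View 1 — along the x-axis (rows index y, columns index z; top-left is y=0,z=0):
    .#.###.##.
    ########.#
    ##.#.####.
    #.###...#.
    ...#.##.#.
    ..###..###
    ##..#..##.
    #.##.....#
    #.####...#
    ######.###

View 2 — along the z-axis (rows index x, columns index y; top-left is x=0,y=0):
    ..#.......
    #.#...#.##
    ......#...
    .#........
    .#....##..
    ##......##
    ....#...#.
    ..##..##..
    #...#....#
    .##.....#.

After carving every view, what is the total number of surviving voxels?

start: 10×10×10 = 1000 voxels
[1] x-view keeps 61 columns → grid now 610
[2] z-view keeps 27 columns → grid now 174

|visual hull| = 174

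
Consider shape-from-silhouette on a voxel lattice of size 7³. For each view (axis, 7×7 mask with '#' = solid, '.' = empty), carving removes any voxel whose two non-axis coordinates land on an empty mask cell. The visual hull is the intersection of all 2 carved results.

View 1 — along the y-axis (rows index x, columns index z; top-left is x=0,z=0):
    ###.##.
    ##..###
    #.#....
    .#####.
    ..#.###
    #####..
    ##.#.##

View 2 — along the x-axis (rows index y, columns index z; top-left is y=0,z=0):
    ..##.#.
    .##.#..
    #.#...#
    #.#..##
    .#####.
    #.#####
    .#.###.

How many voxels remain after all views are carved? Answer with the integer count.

start: 7×7×7 = 343 voxels
[1] y-view keeps 31 columns → grid now 217
[2] x-view keeps 28 columns → grid now 126

remaining voxels: 126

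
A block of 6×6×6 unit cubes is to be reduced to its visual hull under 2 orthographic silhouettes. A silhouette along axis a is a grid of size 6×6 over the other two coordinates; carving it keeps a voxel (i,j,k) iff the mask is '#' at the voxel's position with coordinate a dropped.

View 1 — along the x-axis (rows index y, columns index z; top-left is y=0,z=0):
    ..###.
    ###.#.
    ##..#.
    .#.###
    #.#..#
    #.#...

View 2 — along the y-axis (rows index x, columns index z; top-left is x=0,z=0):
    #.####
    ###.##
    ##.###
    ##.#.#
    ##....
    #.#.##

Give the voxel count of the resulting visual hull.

voxel count = 80

initial block: 6^3 = 216
step 1: project along x, AND mask (19/36) → |grid| = 114
step 2: project along y, AND mask (25/36) → |grid| = 80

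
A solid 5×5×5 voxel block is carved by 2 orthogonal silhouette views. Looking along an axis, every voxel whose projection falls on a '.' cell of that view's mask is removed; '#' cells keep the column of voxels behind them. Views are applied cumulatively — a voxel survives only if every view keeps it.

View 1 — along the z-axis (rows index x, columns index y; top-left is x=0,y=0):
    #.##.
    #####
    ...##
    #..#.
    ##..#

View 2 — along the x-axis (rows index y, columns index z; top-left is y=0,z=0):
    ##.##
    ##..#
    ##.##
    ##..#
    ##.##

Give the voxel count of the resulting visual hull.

start: 5×5×5 = 125 voxels
step 1: project along z, AND mask (15/25) → |grid| = 75
step 2: project along x, AND mask (18/25) → |grid| = 54

54 voxels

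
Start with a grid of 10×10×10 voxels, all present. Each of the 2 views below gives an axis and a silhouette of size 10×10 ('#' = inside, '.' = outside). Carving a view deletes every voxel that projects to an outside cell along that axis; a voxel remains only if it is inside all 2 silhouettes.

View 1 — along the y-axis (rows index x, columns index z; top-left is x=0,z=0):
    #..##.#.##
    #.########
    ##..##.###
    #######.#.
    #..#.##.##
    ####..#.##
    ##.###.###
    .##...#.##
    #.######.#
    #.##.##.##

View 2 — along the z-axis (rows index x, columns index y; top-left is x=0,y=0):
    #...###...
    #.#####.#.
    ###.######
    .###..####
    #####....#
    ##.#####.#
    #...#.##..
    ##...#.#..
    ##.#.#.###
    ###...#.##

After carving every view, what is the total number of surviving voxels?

remaining voxels: 448

before carving: 1000 voxels (10×10×10)
V1 y: intersect with XZ mask (71 set) -- 710 left
V2 z: intersect with XY mask (62 set) -- 448 left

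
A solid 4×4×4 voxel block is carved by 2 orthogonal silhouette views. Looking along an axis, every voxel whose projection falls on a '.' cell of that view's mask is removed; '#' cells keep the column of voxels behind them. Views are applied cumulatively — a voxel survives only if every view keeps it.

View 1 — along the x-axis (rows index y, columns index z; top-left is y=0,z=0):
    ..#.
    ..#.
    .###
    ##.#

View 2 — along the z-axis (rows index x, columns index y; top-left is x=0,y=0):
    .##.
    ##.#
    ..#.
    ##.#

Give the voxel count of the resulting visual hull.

17 voxels

initial block: 4^3 = 64
after view 1 [x-axis, 8 of 16 cells solid] → remaining = 32
after view 2 [z-axis, 9 of 16 cells solid] → remaining = 17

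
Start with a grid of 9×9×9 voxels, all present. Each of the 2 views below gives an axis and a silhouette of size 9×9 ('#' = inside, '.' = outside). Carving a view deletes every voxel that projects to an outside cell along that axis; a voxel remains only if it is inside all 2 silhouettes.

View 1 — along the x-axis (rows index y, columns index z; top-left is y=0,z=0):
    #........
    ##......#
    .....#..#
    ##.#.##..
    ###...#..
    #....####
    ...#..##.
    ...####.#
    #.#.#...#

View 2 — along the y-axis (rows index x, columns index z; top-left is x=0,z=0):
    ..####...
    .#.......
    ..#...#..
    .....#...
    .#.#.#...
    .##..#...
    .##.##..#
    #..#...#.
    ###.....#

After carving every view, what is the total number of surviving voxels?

full grid |V| = 729
  1. axis=0 (YZ plane), |mask|=32  ⇒  voxels=288
  2. axis=1 (XZ plane), |mask|=26  ⇒  voxels=87

remaining voxels: 87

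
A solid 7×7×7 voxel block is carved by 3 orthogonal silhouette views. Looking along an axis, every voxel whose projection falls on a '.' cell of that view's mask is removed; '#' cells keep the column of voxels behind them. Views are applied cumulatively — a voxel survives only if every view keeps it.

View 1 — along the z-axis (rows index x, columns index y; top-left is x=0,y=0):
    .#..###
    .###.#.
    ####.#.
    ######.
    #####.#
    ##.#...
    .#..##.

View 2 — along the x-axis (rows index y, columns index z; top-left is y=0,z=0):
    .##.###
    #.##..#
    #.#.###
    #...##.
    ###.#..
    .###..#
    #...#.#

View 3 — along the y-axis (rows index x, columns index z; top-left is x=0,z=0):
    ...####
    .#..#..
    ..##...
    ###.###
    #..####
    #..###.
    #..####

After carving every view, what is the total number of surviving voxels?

voxel count = 71

initial block: 7^3 = 343
carve view 1 (along z, XY-mask fill 31/49): 217 voxels remain
carve view 2 (along x, YZ-mask fill 28/49): 125 voxels remain
carve view 3 (along y, XZ-mask fill 28/49): 71 voxels remain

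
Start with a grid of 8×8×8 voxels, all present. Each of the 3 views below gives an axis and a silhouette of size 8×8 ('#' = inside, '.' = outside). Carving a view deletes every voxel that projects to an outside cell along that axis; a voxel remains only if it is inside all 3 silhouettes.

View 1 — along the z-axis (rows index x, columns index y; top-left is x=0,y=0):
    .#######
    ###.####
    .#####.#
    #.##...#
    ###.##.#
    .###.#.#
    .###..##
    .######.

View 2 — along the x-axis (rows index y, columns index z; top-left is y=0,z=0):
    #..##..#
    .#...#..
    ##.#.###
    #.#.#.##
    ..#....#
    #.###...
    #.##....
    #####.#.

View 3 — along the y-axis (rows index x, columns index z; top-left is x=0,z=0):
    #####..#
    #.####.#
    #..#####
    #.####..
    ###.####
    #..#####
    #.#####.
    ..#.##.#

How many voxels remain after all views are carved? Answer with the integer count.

start: 8×8×8 = 512 voxels
carve view 1 (along z, XY-mask fill 46/64): 368 voxels remain
carve view 2 (along x, YZ-mask fill 32/64): 192 voxels remain
carve view 3 (along y, XZ-mask fill 46/64): 141 voxels remain

voxel count = 141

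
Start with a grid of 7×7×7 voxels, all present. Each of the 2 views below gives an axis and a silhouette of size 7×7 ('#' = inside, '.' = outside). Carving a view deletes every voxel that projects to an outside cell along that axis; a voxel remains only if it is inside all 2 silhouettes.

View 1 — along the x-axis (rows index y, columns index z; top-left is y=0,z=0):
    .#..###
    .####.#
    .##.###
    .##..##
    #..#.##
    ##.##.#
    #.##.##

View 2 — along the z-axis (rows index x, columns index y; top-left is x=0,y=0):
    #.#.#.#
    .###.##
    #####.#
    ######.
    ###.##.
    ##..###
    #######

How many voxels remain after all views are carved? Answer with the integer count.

initial block: 7^3 = 343
[1] x-view keeps 32 columns → grid now 224
[2] z-view keeps 38 columns → grid now 174

remaining voxels: 174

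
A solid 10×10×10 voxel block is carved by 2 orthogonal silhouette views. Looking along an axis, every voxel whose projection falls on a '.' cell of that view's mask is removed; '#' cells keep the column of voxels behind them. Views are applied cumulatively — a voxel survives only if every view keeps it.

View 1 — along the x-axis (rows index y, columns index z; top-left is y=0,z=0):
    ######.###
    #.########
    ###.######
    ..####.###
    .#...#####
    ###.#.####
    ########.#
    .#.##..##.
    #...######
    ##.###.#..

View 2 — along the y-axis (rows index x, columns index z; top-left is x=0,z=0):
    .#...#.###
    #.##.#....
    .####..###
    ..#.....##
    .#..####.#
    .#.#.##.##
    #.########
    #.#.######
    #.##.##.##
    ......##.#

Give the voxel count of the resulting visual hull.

remaining voxels: 438

full grid |V| = 1000
[1] x-view keeps 75 columns → grid now 750
[2] y-view keeps 58 columns → grid now 438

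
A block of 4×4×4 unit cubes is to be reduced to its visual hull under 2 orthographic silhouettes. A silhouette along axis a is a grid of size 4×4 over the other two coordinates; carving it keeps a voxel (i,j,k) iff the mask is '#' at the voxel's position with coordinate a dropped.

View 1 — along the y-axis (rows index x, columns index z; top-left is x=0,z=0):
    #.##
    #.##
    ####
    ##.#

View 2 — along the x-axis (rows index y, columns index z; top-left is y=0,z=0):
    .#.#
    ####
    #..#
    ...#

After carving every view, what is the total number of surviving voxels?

|visual hull| = 31

full grid |V| = 64
step 1: project along y, AND mask (13/16) → |grid| = 52
step 2: project along x, AND mask (9/16) → |grid| = 31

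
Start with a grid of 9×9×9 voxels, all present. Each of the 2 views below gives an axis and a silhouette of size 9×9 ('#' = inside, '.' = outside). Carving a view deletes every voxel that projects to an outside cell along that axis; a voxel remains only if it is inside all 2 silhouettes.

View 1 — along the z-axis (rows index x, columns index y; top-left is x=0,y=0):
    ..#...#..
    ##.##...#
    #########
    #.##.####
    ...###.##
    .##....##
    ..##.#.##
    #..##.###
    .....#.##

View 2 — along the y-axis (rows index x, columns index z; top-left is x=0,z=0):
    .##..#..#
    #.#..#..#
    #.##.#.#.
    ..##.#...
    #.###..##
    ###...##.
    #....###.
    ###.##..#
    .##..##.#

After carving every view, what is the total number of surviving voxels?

initial block: 9^3 = 729
carve view 1 (along z, XY-mask fill 46/81): 414 voxels remain
carve view 2 (along y, XZ-mask fill 42/81): 215 voxels remain

215 voxels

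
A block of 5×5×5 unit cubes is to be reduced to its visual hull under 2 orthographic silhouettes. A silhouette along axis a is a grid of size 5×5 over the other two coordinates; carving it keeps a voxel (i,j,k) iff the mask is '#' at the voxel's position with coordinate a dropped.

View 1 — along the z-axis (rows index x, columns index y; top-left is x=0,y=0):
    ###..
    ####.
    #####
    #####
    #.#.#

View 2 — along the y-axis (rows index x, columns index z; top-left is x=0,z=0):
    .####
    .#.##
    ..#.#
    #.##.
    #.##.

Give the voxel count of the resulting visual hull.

initial block: 5^3 = 125
  1. axis=2 (XY plane), |mask|=20  ⇒  voxels=100
  2. axis=1 (XZ plane), |mask|=15  ⇒  voxels=58

voxel count = 58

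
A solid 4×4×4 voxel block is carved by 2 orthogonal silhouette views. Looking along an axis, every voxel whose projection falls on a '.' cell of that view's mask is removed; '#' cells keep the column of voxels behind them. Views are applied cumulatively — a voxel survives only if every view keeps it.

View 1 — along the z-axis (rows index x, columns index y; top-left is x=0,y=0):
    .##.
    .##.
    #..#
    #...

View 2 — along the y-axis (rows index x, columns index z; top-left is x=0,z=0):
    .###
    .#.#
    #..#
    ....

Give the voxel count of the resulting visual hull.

remaining voxels: 14

before carving: 64 voxels (4×4×4)
  1. axis=2 (XY plane), |mask|=7  ⇒  voxels=28
  2. axis=1 (XZ plane), |mask|=7  ⇒  voxels=14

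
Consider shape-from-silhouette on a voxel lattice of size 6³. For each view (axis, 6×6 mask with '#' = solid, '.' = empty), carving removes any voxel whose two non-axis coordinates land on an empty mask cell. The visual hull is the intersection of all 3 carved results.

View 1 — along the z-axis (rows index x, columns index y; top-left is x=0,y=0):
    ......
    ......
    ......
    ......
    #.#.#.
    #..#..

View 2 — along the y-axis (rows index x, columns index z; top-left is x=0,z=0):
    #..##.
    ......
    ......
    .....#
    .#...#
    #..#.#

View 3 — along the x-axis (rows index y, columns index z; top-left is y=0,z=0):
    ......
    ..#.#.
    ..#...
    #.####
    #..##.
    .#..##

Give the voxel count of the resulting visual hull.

voxel count = 3

initial block: 6^3 = 216
[1] z-view keeps 5 columns → grid now 30
[2] y-view keeps 9 columns → grid now 12
[3] x-view keeps 14 columns → grid now 3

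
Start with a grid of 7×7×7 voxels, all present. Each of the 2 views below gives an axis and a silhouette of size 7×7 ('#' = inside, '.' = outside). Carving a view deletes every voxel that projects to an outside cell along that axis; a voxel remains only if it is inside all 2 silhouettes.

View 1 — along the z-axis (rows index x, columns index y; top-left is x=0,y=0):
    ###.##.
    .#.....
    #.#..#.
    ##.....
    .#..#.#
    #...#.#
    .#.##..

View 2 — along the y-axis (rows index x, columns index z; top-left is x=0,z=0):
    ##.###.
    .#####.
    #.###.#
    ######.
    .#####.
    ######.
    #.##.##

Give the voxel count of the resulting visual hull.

start: 7×7×7 = 343 voxels
after view 1 [z-axis, 20 of 49 cells solid] → remaining = 140
after view 2 [y-axis, 37 of 49 cells solid] → remaining = 105

|visual hull| = 105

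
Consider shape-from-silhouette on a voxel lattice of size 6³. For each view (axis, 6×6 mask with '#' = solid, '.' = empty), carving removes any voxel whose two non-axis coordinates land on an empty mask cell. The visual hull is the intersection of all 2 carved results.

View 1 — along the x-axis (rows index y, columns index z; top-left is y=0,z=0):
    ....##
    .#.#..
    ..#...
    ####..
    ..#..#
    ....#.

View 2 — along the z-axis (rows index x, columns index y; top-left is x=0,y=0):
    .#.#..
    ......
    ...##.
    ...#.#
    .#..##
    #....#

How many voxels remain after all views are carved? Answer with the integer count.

before carving: 216 voxels (6×6×6)
V1 x: intersect with YZ mask (12 set) -- 72 left
V2 z: intersect with XY mask (11 set) -- 25 left

voxel count = 25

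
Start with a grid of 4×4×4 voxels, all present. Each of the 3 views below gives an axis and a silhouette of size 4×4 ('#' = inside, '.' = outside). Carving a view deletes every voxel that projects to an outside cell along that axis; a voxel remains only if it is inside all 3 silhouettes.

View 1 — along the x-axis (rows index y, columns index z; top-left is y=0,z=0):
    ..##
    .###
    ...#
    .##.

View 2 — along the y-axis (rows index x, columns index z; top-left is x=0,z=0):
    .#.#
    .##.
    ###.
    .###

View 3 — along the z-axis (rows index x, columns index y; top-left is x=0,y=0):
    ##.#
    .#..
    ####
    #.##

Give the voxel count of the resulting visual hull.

remaining voxels: 16

initial block: 4^3 = 64
step 1: project along x, AND mask (8/16) → |grid| = 32
step 2: project along y, AND mask (10/16) → |grid| = 23
step 3: project along z, AND mask (11/16) → |grid| = 16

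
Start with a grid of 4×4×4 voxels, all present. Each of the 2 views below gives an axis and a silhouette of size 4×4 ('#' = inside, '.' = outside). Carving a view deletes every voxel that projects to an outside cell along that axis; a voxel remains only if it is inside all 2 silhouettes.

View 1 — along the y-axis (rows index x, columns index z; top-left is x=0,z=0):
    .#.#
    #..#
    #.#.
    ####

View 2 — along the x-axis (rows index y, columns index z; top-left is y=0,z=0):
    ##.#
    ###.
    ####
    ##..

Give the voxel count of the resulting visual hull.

start: 4×4×4 = 64 voxels
after view 1 [y-axis, 10 of 16 cells solid] → remaining = 40
after view 2 [x-axis, 12 of 16 cells solid] → remaining = 30

30 voxels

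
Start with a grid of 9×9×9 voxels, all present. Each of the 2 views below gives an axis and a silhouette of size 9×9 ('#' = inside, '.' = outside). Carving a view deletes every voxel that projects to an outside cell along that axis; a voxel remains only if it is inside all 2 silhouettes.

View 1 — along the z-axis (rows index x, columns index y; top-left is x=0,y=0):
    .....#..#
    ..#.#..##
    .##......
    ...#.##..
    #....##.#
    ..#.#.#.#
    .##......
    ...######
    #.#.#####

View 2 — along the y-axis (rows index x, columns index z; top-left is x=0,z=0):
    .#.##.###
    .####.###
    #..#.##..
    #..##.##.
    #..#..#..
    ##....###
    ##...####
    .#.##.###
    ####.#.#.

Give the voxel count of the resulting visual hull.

185 voxels

start: 9×9×9 = 729 voxels
[1] z-view keeps 34 columns → grid now 306
[2] y-view keeps 48 columns → grid now 185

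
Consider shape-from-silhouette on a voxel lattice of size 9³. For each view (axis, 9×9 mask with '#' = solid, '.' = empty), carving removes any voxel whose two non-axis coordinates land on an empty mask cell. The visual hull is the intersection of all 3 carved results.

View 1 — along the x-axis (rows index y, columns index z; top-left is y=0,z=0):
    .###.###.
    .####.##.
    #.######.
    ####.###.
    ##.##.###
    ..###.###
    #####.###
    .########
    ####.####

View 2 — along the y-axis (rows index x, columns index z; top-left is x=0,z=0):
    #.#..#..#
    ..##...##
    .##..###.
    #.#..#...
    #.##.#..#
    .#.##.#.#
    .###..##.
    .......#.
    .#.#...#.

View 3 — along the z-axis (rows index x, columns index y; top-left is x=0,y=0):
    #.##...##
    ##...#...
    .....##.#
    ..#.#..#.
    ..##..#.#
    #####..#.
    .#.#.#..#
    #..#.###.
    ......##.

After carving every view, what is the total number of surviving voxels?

voxel count = 113

before carving: 729 voxels (9×9×9)
  1. axis=0 (YZ plane), |mask|=63  ⇒  voxels=567
  2. axis=1 (XZ plane), |mask|=35  ⇒  voxels=254
  3. axis=2 (XY plane), |mask|=35  ⇒  voxels=113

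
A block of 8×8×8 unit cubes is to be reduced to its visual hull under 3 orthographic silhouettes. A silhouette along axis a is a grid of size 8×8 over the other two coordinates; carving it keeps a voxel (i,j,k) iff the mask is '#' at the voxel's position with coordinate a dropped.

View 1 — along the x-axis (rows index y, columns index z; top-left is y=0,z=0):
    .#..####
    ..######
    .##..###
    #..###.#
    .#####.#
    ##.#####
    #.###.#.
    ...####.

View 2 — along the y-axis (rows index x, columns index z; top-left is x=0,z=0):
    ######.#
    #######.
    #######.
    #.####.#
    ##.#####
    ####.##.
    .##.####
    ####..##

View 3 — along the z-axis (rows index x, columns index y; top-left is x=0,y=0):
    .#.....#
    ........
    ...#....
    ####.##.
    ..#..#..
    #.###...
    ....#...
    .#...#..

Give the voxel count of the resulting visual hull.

initial block: 8^3 = 512
carve view 1 (along x, YZ-mask fill 43/64): 344 voxels remain
carve view 2 (along y, XZ-mask fill 52/64): 276 voxels remain
carve view 3 (along z, XY-mask fill 18/64): 76 voxels remain

|visual hull| = 76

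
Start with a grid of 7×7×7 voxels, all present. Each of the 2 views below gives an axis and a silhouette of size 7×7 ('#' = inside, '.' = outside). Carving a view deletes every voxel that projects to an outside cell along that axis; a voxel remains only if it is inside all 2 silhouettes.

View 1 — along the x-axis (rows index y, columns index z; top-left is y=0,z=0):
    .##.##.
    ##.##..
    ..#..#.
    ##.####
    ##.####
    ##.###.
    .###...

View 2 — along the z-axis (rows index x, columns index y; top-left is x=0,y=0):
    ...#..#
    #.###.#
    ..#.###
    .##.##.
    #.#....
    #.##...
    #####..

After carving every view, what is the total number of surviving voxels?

start: 7×7×7 = 343 voxels
after view 1 [x-axis, 30 of 49 cells solid] → remaining = 210
after view 2 [z-axis, 25 of 49 cells solid] → remaining = 103

103 voxels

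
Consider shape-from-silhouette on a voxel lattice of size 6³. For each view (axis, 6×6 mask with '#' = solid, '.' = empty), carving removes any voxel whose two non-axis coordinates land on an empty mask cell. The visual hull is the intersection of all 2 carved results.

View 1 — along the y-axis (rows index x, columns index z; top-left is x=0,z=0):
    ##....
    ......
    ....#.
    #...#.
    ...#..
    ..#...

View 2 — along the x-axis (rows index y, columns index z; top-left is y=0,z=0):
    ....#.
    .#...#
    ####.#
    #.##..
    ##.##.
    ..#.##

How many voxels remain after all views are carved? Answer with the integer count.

voxel count = 21

initial block: 6^3 = 216
step 1: project along y, AND mask (7/36) → |grid| = 42
step 2: project along x, AND mask (18/36) → |grid| = 21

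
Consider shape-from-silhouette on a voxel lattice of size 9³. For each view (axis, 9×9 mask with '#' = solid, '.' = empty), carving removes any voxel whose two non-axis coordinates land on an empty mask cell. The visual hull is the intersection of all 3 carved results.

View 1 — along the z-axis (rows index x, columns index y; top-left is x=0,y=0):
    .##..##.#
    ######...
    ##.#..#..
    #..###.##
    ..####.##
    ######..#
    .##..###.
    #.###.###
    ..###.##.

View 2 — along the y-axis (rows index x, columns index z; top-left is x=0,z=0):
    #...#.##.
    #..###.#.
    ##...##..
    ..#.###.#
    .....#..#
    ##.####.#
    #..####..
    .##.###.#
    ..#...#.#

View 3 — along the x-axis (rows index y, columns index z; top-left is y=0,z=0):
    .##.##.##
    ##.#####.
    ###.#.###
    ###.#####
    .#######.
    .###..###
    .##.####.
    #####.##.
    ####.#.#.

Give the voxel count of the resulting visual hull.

172 voxels

initial block: 9^3 = 729
[1] z-view keeps 51 columns → grid now 459
[2] y-view keeps 41 columns → grid now 239
[3] x-view keeps 60 columns → grid now 172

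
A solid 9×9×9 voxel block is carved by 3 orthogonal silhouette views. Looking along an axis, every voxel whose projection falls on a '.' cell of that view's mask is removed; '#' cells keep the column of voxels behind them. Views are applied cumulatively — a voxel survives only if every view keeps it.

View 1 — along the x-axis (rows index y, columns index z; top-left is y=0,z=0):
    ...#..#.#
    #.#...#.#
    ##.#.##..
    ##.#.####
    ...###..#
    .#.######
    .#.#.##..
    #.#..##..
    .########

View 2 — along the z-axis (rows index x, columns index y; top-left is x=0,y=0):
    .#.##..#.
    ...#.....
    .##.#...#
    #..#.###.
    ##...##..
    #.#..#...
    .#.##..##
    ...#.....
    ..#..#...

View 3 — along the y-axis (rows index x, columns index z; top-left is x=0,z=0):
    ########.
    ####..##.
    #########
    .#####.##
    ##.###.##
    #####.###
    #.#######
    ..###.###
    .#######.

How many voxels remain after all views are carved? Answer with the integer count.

|visual hull| = 125

initial block: 9^3 = 729
  1. axis=0 (YZ plane), |mask|=46  ⇒  voxels=414
  2. axis=2 (XY plane), |mask|=29  ⇒  voxels=151
  3. axis=1 (XZ plane), |mask|=66  ⇒  voxels=125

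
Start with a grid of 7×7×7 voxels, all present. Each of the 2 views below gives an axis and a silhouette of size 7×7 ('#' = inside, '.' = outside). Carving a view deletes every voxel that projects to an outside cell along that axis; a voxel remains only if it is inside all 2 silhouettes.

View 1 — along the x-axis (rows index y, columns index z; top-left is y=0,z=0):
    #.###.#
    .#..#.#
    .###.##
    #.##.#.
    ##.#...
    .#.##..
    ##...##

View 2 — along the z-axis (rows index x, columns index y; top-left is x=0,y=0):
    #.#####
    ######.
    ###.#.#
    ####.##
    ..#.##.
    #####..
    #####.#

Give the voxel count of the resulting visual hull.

start: 7×7×7 = 343 voxels
[1] x-view keeps 27 columns → grid now 189
[2] z-view keeps 37 columns → grid now 146

|visual hull| = 146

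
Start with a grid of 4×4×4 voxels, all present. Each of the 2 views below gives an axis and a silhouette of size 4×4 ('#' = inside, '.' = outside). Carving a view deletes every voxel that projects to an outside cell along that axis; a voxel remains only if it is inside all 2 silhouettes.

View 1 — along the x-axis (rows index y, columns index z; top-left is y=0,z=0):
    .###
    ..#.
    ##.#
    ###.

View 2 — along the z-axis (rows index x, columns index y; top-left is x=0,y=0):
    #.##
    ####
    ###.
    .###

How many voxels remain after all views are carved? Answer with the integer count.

before carving: 64 voxels (4×4×4)
  1. axis=0 (YZ plane), |mask|=10  ⇒  voxels=40
  2. axis=2 (XY plane), |mask|=13  ⇒  voxels=33

33 voxels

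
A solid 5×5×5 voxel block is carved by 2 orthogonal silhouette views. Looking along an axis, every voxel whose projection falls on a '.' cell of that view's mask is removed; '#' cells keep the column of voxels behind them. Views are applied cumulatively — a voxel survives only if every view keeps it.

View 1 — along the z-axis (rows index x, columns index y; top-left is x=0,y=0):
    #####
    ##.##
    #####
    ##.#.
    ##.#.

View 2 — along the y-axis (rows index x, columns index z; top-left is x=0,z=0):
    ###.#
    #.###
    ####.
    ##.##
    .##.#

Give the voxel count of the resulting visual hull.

full grid |V| = 125
V1 z: intersect with XY mask (20 set) -- 100 left
V2 y: intersect with XZ mask (19 set) -- 77 left

|visual hull| = 77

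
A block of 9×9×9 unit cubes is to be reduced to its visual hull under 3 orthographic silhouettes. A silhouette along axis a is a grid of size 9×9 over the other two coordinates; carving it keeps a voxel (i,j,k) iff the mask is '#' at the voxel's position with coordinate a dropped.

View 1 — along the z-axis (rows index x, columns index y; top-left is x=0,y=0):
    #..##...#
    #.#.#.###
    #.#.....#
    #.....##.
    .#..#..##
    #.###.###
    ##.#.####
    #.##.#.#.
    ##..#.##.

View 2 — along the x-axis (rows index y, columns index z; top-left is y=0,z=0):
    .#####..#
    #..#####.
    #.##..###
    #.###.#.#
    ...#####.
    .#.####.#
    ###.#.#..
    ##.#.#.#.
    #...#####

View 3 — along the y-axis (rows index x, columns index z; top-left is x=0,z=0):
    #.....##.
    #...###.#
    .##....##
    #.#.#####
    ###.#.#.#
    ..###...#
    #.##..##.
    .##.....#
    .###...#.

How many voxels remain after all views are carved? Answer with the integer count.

|visual hull| = 117

start: 9×9×9 = 729 voxels
V1 z: intersect with XY mask (44 set) -- 396 left
V2 x: intersect with YZ mask (51 set) -- 247 left
V3 y: intersect with XZ mask (41 set) -- 117 left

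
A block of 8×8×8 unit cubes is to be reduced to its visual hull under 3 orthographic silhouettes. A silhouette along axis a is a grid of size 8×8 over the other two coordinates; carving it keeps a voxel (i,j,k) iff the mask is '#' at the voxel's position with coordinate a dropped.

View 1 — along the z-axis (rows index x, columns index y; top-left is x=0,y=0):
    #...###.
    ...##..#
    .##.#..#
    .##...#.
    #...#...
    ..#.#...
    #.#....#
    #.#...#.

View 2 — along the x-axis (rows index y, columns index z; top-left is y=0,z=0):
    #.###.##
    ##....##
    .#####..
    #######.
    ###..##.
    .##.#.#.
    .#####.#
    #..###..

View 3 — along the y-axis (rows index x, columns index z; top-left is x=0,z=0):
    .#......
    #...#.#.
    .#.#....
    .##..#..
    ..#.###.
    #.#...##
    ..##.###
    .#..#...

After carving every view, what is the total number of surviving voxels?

|visual hull| = 46

full grid |V| = 512
[1] z-view keeps 24 columns → grid now 192
[2] x-view keeps 41 columns → grid now 123
[3] y-view keeps 24 columns → grid now 46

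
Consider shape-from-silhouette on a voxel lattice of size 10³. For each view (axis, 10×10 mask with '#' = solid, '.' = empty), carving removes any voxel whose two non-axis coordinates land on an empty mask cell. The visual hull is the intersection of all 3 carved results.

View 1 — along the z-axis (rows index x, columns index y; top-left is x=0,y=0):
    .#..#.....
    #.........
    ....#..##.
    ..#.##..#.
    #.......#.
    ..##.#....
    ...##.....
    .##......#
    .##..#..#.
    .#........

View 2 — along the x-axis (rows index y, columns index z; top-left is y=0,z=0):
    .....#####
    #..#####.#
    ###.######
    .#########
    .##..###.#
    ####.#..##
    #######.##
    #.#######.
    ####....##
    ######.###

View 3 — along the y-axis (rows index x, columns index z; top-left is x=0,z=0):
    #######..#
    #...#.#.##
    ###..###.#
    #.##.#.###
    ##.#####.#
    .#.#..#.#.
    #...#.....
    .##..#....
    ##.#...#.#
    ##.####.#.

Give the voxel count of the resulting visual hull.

start: 10×10×10 = 1000 voxels
  1. axis=2 (XY plane), |mask|=25  ⇒  voxels=250
  2. axis=0 (YZ plane), |mask|=75  ⇒  voxels=178
  3. axis=1 (XZ plane), |mask|=56  ⇒  voxels=97

remaining voxels: 97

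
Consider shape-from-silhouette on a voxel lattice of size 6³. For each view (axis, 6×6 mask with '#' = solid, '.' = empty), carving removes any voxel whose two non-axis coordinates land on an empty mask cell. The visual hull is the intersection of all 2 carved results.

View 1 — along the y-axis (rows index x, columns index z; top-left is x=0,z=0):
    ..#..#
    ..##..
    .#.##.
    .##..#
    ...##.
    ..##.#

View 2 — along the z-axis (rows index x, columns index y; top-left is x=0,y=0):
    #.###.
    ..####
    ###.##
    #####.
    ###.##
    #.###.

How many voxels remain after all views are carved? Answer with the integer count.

voxel count = 68

initial block: 6^3 = 216
step 1: project along y, AND mask (15/36) → |grid| = 90
step 2: project along z, AND mask (27/36) → |grid| = 68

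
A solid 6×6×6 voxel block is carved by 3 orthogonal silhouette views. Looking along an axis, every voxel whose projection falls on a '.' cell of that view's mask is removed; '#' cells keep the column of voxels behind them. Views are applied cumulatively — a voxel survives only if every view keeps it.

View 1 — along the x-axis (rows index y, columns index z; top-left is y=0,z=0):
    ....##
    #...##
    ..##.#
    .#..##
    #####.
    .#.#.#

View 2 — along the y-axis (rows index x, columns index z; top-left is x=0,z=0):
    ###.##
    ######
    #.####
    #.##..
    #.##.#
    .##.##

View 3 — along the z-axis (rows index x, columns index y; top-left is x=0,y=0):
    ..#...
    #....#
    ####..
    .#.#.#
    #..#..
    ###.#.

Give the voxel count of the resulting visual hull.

voxel count = 30

initial block: 6^3 = 216
carve view 1 (along x, YZ-mask fill 19/36): 114 voxels remain
carve view 2 (along y, XZ-mask fill 27/36): 84 voxels remain
carve view 3 (along z, XY-mask fill 16/36): 30 voxels remain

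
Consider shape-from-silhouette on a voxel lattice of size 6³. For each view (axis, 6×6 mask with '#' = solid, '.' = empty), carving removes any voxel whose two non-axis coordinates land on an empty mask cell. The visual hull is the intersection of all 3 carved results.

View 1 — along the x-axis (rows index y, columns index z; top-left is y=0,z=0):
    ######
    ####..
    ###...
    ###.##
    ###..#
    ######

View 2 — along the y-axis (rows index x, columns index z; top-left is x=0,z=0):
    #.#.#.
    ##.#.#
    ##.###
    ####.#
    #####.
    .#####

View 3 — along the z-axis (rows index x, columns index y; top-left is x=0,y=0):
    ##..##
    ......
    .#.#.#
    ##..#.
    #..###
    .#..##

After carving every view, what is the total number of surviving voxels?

voxel count = 63

start: 6×6×6 = 216 voxels
  1. axis=0 (YZ plane), |mask|=28  ⇒  voxels=168
  2. axis=1 (XZ plane), |mask|=27  ⇒  voxels=127
  3. axis=2 (XY plane), |mask|=17  ⇒  voxels=63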